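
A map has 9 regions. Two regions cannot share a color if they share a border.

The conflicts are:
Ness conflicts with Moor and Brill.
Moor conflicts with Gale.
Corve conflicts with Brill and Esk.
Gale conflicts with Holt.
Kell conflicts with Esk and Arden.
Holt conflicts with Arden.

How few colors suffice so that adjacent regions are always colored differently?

3

The cycle Moor-Gale-Holt-Arden-Kell-Esk-Corve-Brill-Ness-Moor has odd length 9, so it cannot be 2-colored; at least 3 colors are needed.
3 colors suffice: color 1 → {Brill, Gale, Kell}; color 2 → {Ness, Esk, Arden}; color 3 → {Moor, Corve, Holt}. No two conflicting regions share a color.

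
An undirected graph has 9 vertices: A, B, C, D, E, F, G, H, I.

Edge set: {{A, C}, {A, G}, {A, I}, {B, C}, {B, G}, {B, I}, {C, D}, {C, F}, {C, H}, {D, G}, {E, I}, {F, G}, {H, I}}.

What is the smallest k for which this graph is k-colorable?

B and C are adjacent, so at least 2 colors are needed.
One proper 2-coloring: A=blue, B=blue, C=red, D=blue, E=blue, F=blue, G=red, H=blue, I=red. Every edge joins two different colors.

2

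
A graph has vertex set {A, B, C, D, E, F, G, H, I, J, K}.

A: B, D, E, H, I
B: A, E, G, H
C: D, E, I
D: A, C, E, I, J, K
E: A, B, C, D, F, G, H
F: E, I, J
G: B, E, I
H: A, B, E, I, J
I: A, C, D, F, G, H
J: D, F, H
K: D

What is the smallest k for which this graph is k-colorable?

4

A, B, E, H are pairwise adjacent (a clique of size 4), so at least 4 colors are needed.
4 colors suffice: color red → {E, I, J, K}; color blue → {D, F, G, H}; color green → {A, C}; color yellow → {B}. Each edge has distinct colors on its endpoints.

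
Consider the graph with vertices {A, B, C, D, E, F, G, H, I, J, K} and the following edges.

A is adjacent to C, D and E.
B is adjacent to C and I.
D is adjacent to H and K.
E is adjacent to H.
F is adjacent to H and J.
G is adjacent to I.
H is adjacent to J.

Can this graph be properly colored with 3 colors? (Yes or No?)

The chromatic number is 3. F, H, J form a triangle, so at least 3 colors are needed.
3 colors suffice: A=1, B=1, C=2, D=2, E=2, F=3, G=1, H=1, I=2, J=2, K=1.
That is already a proper 3-coloring.

Yes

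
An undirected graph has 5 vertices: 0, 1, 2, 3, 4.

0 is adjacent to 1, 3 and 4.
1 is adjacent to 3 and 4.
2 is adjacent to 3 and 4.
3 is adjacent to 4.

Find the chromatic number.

4

0, 1, 3, 4 form a clique, so at least 4 colors are needed.
A valid assignment using 4 colors: 0=c, 1=d, 2=c, 3=a, 4=b. Every edge joins two different colors.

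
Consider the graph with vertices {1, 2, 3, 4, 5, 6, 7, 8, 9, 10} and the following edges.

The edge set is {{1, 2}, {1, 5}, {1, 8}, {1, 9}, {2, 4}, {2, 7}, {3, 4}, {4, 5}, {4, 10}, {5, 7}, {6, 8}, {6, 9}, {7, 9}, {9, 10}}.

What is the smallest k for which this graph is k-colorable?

3

The cycle 10-9-1-2-4-10 has odd length 5, so it cannot be 2-colored; at least 3 colors are needed.
3 colors suffice: color red → {1, 4, 6, 7}; color blue → {2, 3, 5, 8, 9}; color green → {10}. Each edge has distinct colors on its endpoints.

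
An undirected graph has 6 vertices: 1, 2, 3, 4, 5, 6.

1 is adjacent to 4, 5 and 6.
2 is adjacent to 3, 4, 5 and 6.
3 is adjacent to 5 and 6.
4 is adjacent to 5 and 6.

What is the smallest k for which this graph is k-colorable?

1, 4, 5 are pairwise adjacent, so at least 3 colors are needed.
One proper 3-coloring: 1=a, 2=a, 3=c, 4=c, 5=b, 6=b. Every edge joins two different colors.

3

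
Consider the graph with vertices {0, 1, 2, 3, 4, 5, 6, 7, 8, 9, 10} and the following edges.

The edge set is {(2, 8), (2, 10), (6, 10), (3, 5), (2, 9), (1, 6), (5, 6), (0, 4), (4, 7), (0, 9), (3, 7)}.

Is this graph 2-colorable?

No

The cycle 6-5-3-7-4-0-9-2-10-6 has odd length 9, so it cannot be 2-colored; at least 3 colors are needed.
So 2 colors are not enough.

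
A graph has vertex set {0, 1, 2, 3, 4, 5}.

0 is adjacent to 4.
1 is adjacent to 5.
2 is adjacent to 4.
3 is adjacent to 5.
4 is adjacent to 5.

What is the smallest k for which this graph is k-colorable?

1 and 5 are adjacent, so at least 2 colors are needed.
A valid assignment using 2 colors: 0=red, 1=blue, 2=red, 3=blue, 4=blue, 5=red. Each edge has distinct colors on its endpoints.

2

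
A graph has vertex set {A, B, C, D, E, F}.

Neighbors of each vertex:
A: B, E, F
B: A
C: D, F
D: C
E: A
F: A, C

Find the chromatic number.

C and D are adjacent, so at least 2 colors are needed.
2 colors suffice: color 1 → {A, C}; color 2 → {B, D, E, F}. Each edge has distinct colors on its endpoints.

2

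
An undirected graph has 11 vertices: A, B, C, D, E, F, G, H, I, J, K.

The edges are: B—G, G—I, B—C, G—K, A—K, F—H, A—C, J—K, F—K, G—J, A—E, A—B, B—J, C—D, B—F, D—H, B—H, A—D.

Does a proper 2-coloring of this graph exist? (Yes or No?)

G, J, K are mutually adjacent, so at least 3 colors are needed.
So 2 colors are not enough.

No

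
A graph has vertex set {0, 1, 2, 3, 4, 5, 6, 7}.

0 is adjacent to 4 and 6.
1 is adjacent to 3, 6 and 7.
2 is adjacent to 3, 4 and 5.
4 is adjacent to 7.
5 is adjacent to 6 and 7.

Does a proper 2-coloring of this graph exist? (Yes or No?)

No

The cycle 2-4-7-1-3-2 has odd length 5, so it cannot be 2-colored; at least 3 colors are needed.
So 2 colors are not enough.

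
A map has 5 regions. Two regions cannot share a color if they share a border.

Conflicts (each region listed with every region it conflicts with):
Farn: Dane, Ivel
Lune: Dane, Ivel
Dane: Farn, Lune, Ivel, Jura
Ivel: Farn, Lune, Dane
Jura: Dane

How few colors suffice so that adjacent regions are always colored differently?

3

Farn, Dane, Ivel pairwise conflict, so at least 3 colors are needed.
A valid assignment using 3 colors: Farn=3, Lune=3, Dane=1, Ivel=2, Jura=2. Each listed conflict is separated.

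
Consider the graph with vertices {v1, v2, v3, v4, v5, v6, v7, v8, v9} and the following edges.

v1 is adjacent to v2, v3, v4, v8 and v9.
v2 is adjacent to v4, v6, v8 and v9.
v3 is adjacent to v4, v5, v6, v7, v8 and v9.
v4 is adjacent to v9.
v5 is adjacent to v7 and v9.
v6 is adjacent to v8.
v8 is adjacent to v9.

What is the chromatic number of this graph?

4

v1, v3, v8, v9 form a clique, so at least 4 colors are needed.
4 colors suffice: v1=3, v2=1, v3=1, v4=4, v5=3, v6=2, v7=2, v8=4, v9=2. Every edge joins two different colors.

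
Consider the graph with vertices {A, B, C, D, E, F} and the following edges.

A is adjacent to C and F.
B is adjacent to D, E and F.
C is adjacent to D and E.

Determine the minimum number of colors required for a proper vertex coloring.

3

The cycle C-A-F-B-E-C has odd length 5, so it cannot be 2-colored; at least 3 colors are needed.
A valid assignment using 3 colors: A=green, B=red, C=red, D=blue, E=blue, F=blue. Every edge joins two different colors.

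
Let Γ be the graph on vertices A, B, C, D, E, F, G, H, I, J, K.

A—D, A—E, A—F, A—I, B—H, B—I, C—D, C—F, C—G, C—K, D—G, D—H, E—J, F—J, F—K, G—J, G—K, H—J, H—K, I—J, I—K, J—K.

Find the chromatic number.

3

C, G, K are pairwise adjacent, so at least 3 colors are needed.
3 colors suffice: color red → {A, B, C, J}; color blue → {D, E, K}; color green → {F, G, H, I}. No two adjacent vertices share a color.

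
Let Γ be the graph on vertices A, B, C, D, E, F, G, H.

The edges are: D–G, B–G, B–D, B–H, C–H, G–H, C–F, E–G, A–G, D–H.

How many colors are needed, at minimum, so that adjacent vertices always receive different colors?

4

B, D, G, H are pairwise adjacent (a clique of size 4), so at least 4 colors are needed.
4 colors suffice: color 1 → {C, G}; color 2 → {A, E, F, H}; color 3 → {B}; color 4 → {D}. Each edge has distinct colors on its endpoints.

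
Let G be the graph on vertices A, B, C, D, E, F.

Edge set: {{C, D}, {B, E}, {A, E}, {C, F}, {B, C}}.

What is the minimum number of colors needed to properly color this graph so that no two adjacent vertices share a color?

2

A and E are adjacent, so at least 2 colors are needed.
One proper 2-coloring: A=2, B=2, C=1, D=2, E=1, F=2. Each edge has distinct colors on its endpoints.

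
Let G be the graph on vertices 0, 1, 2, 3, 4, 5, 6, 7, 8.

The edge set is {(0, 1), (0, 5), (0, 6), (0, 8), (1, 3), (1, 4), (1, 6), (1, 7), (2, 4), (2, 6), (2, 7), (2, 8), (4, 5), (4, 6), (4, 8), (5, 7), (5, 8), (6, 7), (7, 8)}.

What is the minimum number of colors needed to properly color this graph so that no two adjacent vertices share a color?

2, 6, 7 are mutually adjacent, so at least 3 colors are needed.
One proper 3-coloring: 0=red, 1=blue, 2=blue, 3=red, 4=red, 5=blue, 6=green, 7=red, 8=green. Every edge joins two different colors.

3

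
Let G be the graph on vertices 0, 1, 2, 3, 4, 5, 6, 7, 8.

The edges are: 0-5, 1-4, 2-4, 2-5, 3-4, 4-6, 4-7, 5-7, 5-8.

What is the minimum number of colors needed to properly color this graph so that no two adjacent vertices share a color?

0 and 5 are adjacent, so at least 2 colors are needed.
2 colors suffice: color a → {4, 5}; color b → {0, 1, 2, 3, 6, 7, 8}. Each edge has distinct colors on its endpoints.

2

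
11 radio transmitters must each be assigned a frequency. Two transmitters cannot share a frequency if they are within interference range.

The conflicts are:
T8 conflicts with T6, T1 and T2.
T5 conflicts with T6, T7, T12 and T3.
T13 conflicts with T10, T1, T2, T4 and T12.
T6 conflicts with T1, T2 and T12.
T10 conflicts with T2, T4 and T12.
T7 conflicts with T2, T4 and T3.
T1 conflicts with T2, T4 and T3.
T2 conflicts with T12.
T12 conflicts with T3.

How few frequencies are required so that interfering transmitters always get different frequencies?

4

T8, T6, T1, T2 are mutually in conflict, so at least 4 frequencies are needed.
Using 4 frequencies: T8=4, T5=4, T13=3, T6=3, T10=4, T7=2, T1=2, T2=1, T4=1, T12=2, T3=1. No two conflicting transmitters share a frequency.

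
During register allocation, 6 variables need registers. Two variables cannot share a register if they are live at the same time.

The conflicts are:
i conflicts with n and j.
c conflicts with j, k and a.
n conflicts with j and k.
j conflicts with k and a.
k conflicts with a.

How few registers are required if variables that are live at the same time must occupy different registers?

4

c, j, k, a all conflict with each other, so at least 4 registers are needed.
Using 4 registers: i=2, c=4, n=3, j=1, k=2, a=3. Each listed conflict is separated.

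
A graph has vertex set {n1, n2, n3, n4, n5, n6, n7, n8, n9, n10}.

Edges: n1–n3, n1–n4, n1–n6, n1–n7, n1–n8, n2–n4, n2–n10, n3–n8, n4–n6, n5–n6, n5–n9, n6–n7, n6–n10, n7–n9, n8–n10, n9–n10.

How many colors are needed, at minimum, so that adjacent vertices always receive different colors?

n1, n4, n6 are pairwise adjacent, so at least 3 colors are needed.
A valid assignment using 3 colors: n1=1, n2=2, n3=3, n4=3, n5=1, n6=2, n7=3, n8=2, n9=2, n10=1. No two adjacent vertices share a color.

3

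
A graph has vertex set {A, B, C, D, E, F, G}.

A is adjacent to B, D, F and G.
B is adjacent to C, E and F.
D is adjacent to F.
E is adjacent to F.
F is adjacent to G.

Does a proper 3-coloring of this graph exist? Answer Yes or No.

The chromatic number is 3. A, F, G form a triangle, so at least 3 colors are needed.
One proper 3-coloring: A=3, B=2, C=1, D=2, E=3, F=1, G=2.
That is already a proper 3-coloring.

Yes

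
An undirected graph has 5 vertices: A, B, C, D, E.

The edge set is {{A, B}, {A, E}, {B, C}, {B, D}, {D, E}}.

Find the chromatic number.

B and C are adjacent, so at least 2 colors are needed.
One proper 2-coloring: A=2, B=1, C=2, D=2, E=1. Each edge has distinct colors on its endpoints.

2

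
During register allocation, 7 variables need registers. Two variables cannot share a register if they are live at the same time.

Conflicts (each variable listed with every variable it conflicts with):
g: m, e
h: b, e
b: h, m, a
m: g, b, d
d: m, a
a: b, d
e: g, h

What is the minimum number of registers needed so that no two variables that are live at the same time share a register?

3

The cycle e-g-m-b-h-e has odd length 5, so it cannot be 2-colored; at least 3 registers are needed.
3 registers suffice: register 1 → {m, a, e}; register 2 → {g, b, d}; register 3 → {h}. No two conflicting variables share a register.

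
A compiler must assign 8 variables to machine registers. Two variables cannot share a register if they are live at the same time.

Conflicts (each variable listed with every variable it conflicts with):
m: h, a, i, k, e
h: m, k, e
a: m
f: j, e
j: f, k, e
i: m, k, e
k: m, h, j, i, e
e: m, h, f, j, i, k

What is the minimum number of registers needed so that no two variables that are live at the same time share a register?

m, i, k, e are mutually in conflict, so at least 4 registers are needed.
4 registers suffice: m=3, h=4, a=1, f=2, j=3, i=4, k=2, e=1. Every pair that conflicts lands in different registers.

4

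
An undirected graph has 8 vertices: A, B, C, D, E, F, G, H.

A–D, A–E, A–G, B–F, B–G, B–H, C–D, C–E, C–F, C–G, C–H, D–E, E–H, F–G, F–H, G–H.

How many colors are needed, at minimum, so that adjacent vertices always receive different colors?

B, F, G, H form a clique, so at least 4 colors are needed.
4 colors suffice: A=red, B=red, C=red, D=green, E=blue, F=yellow, G=blue, H=green. Every edge joins two different colors.

4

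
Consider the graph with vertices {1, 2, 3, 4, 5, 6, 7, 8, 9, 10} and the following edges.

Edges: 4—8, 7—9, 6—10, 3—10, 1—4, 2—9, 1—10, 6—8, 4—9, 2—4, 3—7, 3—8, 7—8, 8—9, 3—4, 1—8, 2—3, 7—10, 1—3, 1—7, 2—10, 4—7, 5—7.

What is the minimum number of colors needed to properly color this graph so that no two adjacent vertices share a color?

5

1, 3, 4, 7, 8 form a clique, so at least 5 colors are needed.
A valid assignment using 5 colors: 1=purple, 2=red, 3=yellow, 4=green, 5=blue, 6=red, 7=red, 8=blue, 9=yellow, 10=blue. Every edge joins two different colors.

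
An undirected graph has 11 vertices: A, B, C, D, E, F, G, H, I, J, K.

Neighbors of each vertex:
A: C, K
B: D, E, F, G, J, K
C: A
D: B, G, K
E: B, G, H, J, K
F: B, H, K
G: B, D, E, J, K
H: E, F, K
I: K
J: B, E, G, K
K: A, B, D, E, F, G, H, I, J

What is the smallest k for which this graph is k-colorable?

B, E, G, J, K are pairwise adjacent (a clique of size 5), so at least 5 colors are needed.
One proper 5-coloring: A=2, B=2, C=1, D=4, E=4, F=3, G=3, H=2, I=2, J=5, K=1. No two adjacent vertices share a color.

5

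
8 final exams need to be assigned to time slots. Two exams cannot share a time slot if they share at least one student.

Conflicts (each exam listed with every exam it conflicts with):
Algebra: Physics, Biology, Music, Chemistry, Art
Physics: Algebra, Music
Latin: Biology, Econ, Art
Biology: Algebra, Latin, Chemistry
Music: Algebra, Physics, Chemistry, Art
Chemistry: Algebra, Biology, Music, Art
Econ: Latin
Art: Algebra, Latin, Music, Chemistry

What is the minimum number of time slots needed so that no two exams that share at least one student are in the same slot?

4

Algebra, Music, Chemistry, Art all conflict with each other, so at least 4 time slots are needed.
4 time slots suffice: Algebra=1, Physics=2, Latin=1, Biology=2, Music=4, Chemistry=3, Econ=2, Art=2. Each listed conflict is separated.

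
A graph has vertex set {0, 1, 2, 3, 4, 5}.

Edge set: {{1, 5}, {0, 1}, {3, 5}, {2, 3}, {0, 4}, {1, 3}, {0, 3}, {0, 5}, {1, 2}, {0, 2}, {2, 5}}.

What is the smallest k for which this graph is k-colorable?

0, 1, 2, 3, 5 are pairwise adjacent (a clique of size 5), so at least 5 colors are needed.
One proper 5-coloring: 0=red, 1=green, 2=blue, 3=yellow, 4=blue, 5=purple. No two adjacent vertices share a color.

5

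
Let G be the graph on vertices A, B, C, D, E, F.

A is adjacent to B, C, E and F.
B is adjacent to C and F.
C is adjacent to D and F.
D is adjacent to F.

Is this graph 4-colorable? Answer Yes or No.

Yes

The chromatic number is 4. A, B, C, F are pairwise adjacent (a clique of size 4), so at least 4 colors are needed.
4 colors suffice: A=green, B=yellow, C=blue, D=green, E=red, F=red.
That is already a proper 4-coloring.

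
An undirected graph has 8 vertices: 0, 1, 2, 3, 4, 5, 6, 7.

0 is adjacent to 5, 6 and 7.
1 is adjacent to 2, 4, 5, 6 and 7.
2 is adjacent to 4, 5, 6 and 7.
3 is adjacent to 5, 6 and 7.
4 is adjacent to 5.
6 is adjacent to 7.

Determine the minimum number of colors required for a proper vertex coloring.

4

1, 2, 6, 7 are mutually adjacent (a clique of size 4), so at least 4 colors are needed.
4 colors suffice: color a → {5, 7}; color b → {4, 6}; color c → {0, 1, 3}; color d → {2}. Every edge joins two different colors.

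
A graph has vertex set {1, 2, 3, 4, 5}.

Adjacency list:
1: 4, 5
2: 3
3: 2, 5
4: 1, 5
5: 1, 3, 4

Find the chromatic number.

1, 4, 5 form a triangle, so at least 3 colors are needed.
A valid assignment using 3 colors: 1=blue, 2=red, 3=blue, 4=green, 5=red. Every edge joins two different colors.

3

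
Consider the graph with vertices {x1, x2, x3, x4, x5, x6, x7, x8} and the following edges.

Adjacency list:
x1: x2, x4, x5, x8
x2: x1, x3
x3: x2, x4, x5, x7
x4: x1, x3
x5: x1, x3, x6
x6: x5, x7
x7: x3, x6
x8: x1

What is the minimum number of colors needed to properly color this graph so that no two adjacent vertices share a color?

x3 and x5 are adjacent, so at least 2 colors are needed.
A valid assignment using 2 colors: x1=red, x2=blue, x3=red, x4=blue, x5=blue, x6=red, x7=blue, x8=blue. No two adjacent vertices share a color.

2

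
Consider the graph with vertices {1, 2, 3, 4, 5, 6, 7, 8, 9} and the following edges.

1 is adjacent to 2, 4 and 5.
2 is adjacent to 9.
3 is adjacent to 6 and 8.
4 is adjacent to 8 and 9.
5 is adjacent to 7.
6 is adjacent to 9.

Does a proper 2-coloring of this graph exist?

The cycle 3-8-4-9-6-3 has odd length 5, so it cannot be 2-colored; at least 3 colors are needed.
So 2 colors are not enough.

No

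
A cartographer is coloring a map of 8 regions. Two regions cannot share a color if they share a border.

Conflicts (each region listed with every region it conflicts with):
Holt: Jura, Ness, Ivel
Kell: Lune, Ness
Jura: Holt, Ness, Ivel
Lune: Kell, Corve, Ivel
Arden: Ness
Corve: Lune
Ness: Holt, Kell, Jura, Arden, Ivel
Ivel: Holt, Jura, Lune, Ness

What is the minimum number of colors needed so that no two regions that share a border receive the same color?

Holt, Jura, Ness, Ivel are mutually in conflict, so at least 4 colors are needed.
4 colors suffice: color 1 → {Lune, Ness}; color 2 → {Kell, Arden, Corve, Ivel}; color 3 → {Jura}; color 4 → {Holt}. Each listed conflict is separated.

4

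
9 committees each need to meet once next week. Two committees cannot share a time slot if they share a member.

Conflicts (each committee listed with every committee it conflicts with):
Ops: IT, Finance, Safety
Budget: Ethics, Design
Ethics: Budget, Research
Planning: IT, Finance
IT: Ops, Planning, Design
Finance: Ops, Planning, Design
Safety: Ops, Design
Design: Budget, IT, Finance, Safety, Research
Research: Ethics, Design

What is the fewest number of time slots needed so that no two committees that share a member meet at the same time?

Planning and Finance conflict, so at least 2 time slots are needed.
A valid assignment using 2 time slots: Ops=1, Budget=2, Ethics=1, Planning=1, IT=2, Finance=2, Safety=2, Design=1, Research=2. No two conflicting committees share a time slot.

2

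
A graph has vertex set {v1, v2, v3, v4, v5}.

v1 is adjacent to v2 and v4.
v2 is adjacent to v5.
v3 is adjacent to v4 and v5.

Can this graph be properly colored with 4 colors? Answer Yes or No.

The chromatic number is 3. The cycle v4-v1-v2-v5-v3-v4 has odd length 5, so it cannot be 2-colored; at least 3 colors are needed.
3 colors suffice: color red → {v2, v4}; color blue → {v1, v5}; color green → {v3}.
Since 4 ≥ 3, a proper 4-coloring certainly exists.

Yes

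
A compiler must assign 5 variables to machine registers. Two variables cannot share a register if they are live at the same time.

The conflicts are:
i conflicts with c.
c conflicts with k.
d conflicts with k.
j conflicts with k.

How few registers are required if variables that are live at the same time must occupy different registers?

j and k conflict, so at least 2 registers are needed.
2 registers suffice: register 1 → {i, k}; register 2 → {c, d, j}. No two conflicting variables share a register.

2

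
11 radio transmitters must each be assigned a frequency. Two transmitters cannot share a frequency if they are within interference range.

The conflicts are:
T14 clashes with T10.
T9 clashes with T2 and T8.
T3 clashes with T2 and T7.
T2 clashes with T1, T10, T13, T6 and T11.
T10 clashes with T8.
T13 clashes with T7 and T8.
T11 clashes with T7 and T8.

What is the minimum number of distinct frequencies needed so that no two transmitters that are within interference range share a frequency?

T13 and T7 conflict, so at least 2 frequencies are needed.
2 frequencies suffice: frequency 1 → {T14, T2, T7, T8}; frequency 2 → {T9, T3, T1, T10, T13, T6, T11}. Every pair that conflicts lands in different frequencies.

2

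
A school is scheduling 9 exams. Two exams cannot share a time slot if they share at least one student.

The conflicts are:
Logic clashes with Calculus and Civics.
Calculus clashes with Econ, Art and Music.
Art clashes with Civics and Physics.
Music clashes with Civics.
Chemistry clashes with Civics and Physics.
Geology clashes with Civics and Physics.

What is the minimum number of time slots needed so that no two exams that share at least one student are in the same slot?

2

Geology and Civics conflict, so at least 2 time slots are needed.
2 time slots suffice: Logic=2, Calculus=1, Econ=2, Art=2, Music=2, Chemistry=2, Geology=2, Civics=1, Physics=1. Each listed conflict is separated.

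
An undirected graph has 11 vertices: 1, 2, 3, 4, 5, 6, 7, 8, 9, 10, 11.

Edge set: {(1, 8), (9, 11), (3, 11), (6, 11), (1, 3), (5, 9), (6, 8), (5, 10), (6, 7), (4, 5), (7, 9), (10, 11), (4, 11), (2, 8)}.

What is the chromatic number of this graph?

3

The cycle 1-8-6-11-3-1 has odd length 5, so it cannot be 2-colored; at least 3 colors are needed.
3 colors suffice: color red → {5, 7, 8, 11}; color blue → {1, 2, 4, 6, 9, 10}; color green → {3}. Each edge has distinct colors on its endpoints.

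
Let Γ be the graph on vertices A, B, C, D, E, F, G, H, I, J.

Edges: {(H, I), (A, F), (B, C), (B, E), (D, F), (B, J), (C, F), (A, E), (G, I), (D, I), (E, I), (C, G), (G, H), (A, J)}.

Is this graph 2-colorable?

No

G, H, I form a triangle, so at least 3 colors are needed.
So 2 colors are not enough.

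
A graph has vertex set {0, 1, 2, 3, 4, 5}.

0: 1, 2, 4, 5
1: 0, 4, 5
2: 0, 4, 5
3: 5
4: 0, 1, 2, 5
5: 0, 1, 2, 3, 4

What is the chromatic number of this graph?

0, 2, 4, 5 form a clique, so at least 4 colors are needed.
4 colors suffice: color a → {5}; color b → {0, 3}; color c → {4}; color d → {1, 2}. No two adjacent vertices share a color.

4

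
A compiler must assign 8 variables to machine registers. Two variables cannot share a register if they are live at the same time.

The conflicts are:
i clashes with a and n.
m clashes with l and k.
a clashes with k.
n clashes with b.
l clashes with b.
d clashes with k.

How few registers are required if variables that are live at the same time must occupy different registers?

The cycle a-k-m-l-b-n-i-a has odd length 7, so it cannot be 2-colored; at least 3 registers are needed.
3 registers suffice: register 1 → {i, l, k}; register 2 → {m, a, n, d}; register 3 → {b}. Every pair that conflicts lands in different registers.

3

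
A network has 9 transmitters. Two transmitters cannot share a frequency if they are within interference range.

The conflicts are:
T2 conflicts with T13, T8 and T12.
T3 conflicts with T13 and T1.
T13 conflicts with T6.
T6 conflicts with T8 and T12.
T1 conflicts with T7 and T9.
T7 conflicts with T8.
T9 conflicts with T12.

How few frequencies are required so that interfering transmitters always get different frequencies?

T1 and T7 conflict, so at least 2 frequencies are needed.
2 frequencies suffice: frequency 1 → {T2, T3, T6, T7, T9}; frequency 2 → {T13, T1, T8, T12}. No two conflicting transmitters share a frequency.

2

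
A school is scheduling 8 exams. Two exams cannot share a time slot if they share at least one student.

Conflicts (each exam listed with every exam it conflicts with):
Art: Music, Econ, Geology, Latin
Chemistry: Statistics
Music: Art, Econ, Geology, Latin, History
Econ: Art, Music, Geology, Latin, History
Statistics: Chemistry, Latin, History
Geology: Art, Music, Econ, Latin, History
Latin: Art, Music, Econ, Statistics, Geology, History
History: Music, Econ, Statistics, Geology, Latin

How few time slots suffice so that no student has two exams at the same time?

Music, Econ, Geology, Latin, History pairwise conflict, so at least 5 time slots are needed.
5 time slots suffice: time slot 1 → {Chemistry, Latin}; time slot 2 → {Econ, Statistics}; time slot 3 → {Art, History}; time slot 4 → {Music}; time slot 5 → {Geology}. Every pair that conflicts lands in different time slots.

5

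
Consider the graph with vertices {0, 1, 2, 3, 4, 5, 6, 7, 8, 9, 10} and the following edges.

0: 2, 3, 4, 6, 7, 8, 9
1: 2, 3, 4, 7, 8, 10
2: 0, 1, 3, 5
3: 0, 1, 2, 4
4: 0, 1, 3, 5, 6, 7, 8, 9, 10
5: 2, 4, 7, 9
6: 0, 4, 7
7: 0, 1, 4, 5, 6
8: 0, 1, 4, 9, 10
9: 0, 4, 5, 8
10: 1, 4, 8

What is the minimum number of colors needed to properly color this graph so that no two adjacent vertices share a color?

4

1, 4, 8, 10 form a clique, so at least 4 colors are needed.
One proper 4-coloring: 0=blue, 1=blue, 2=red, 3=green, 4=red, 5=blue, 6=yellow, 7=green, 8=green, 9=yellow, 10=yellow. Every edge joins two different colors.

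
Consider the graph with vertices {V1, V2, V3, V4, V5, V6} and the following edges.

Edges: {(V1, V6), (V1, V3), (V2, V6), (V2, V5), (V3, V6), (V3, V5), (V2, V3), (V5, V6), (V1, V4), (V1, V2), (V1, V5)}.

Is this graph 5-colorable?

Yes

The chromatic number is 5. V1, V2, V3, V5, V6 form a clique, so at least 5 colors are needed.
5 colors suffice: color red → {V1}; color blue → {V4, V6}; color green → {V2}; color yellow → {V3}; color purple → {V5}.
That is already a proper 5-coloring.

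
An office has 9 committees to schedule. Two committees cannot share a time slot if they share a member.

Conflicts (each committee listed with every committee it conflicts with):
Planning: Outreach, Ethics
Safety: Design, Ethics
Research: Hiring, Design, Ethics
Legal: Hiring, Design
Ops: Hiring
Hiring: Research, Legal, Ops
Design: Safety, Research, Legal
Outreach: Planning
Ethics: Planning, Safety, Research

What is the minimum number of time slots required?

2

Safety and Ethics conflict, so at least 2 time slots are needed.
2 time slots suffice: Planning=2, Safety=2, Research=2, Legal=2, Ops=2, Hiring=1, Design=1, Outreach=1, Ethics=1. Every pair that conflicts lands in different time slots.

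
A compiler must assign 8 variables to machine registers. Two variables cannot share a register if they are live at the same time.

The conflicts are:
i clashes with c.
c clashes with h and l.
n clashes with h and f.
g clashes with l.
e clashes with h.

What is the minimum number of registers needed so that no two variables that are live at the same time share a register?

n and f conflict, so at least 2 registers are needed.
2 registers suffice: register 1 → {i, h, l, f}; register 2 → {c, n, g, e}. Each listed conflict is separated.

2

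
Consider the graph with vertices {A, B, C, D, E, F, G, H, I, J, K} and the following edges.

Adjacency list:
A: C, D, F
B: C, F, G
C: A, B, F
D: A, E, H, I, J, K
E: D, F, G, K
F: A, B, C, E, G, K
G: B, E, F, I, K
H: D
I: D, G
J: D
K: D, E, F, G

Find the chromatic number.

E, F, G, K are pairwise adjacent (a clique of size 4), so at least 4 colors are needed.
4 colors suffice: A=2, B=3, C=4, D=1, E=3, F=1, G=2, H=2, I=3, J=2, K=4. Every edge joins two different colors.

4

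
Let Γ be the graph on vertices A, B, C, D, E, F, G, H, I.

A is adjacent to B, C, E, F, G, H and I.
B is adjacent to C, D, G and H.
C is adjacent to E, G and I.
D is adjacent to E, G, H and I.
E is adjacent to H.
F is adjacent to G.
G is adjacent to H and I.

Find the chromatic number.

A, B, G, H form a clique, so at least 4 colors are needed.
A valid assignment using 4 colors: A=1, B=3, C=4, D=1, E=2, F=3, G=2, H=4, I=3. Every edge joins two different colors.

4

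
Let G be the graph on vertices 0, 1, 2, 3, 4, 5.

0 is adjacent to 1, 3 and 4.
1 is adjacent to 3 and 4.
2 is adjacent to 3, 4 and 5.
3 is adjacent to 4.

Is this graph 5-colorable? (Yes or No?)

Yes

The chromatic number is 4. 0, 1, 3, 4 are mutually adjacent (a clique of size 4), so at least 4 colors are needed.
4 colors suffice: 0=green, 1=yellow, 2=green, 3=red, 4=blue, 5=red.
Since 5 ≥ 4, a proper 5-coloring certainly exists.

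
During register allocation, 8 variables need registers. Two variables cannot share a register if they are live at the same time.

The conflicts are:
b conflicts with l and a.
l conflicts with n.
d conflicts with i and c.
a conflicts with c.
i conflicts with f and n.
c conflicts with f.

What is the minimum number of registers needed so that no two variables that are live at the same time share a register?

3

The cycle c-f-i-n-l-b-a-c has odd length 7, so it cannot be 2-colored; at least 3 registers are needed.
3 registers suffice: register 1 → {b, i, c}; register 2 → {d, a, f, n}; register 3 → {l}. Every pair that conflicts lands in different registers.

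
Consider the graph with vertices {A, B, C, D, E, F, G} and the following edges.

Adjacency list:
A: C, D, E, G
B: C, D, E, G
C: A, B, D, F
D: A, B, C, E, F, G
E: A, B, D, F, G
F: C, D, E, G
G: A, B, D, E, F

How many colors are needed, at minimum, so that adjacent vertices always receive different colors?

A, D, E, G form a clique, so at least 4 colors are needed.
4 colors suffice: color 1 → {D}; color 2 → {C, E}; color 3 → {G}; color 4 → {A, B, F}. No two adjacent vertices share a color.

4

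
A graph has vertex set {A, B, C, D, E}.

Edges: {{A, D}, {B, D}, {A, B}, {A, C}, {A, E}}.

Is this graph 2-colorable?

A, B, D form a triangle, so at least 3 colors are needed.
So 2 colors are not enough.

No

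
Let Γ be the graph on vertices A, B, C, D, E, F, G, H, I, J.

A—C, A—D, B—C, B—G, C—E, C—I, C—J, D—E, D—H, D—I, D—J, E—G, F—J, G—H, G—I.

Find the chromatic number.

F and J are adjacent, so at least 2 colors are needed.
2 colors suffice: color red → {C, D, F, G}; color blue → {A, B, E, H, I, J}. Each edge has distinct colors on its endpoints.

2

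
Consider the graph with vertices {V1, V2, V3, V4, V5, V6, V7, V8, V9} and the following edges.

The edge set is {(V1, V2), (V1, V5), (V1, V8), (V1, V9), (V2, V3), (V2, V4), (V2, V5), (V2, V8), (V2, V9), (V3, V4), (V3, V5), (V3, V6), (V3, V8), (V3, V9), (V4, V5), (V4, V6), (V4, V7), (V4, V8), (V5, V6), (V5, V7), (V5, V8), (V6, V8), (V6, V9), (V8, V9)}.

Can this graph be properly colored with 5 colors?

The chromatic number is 5. V2, V3, V4, V5, V8 are pairwise adjacent (a clique of size 5), so at least 5 colors are needed.
5 colors suffice: V1=4, V2=3, V3=5, V4=4, V5=1, V6=3, V7=2, V8=2, V9=1.
That is already a proper 5-coloring.

Yes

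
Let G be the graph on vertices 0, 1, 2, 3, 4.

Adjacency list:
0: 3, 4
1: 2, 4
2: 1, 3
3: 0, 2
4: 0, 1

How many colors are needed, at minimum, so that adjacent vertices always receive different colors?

The cycle 3-0-4-1-2-3 has odd length 5, so it cannot be 2-colored; at least 3 colors are needed.
3 colors suffice: color a → {3, 4}; color b → {0, 2}; color c → {1}. No two adjacent vertices share a color.

3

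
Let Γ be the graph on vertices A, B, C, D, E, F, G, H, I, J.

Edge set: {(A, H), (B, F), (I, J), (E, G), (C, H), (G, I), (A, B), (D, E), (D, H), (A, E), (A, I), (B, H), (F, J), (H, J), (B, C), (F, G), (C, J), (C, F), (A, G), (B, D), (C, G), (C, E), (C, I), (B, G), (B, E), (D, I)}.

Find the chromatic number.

B, C, E, G form a clique, so at least 4 colors are needed.
4 colors suffice: A=1, B=2, C=1, D=1, E=4, F=4, G=3, H=3, I=4, J=2. Every edge joins two different colors.

4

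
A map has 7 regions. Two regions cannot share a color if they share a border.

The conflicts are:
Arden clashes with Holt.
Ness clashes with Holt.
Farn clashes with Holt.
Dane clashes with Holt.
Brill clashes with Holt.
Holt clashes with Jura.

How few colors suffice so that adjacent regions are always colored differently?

Ness and Holt conflict, so at least 2 colors are needed.
2 colors suffice: color 1 → {Holt}; color 2 → {Arden, Ness, Farn, Dane, Brill, Jura}. No two conflicting regions share a color.

2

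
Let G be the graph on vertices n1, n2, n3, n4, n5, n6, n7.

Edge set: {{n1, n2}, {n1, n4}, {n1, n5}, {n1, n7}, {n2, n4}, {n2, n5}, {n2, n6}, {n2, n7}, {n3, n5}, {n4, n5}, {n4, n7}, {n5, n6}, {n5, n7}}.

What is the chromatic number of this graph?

n1, n2, n4, n5, n7 form a clique, so at least 5 colors are needed.
5 colors suffice: color 1 → {n5}; color 2 → {n2, n3}; color 3 → {n6, n7}; color 4 → {n4}; color 5 → {n1}. Every edge joins two different colors.

5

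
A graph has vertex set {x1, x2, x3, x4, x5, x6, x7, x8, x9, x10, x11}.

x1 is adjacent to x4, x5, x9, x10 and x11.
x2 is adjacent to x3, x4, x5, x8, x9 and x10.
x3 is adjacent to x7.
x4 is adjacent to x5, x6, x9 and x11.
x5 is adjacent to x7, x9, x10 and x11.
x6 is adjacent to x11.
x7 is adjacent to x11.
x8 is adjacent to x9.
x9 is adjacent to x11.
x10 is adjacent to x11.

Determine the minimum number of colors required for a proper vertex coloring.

x1, x4, x5, x9, x11 form a clique, so at least 5 colors are needed.
A valid assignment using 5 colors: x1=5, x2=1, x3=2, x4=4, x5=2, x6=2, x7=3, x8=2, x9=3, x10=3, x11=1. Each edge has distinct colors on its endpoints.

5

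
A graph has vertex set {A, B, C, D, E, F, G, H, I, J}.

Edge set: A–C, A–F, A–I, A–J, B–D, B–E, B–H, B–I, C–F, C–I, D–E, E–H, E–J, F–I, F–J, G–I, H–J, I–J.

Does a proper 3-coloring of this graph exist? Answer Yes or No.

A, F, I, J form a clique, so at least 4 colors are needed.
So 3 colors are not enough.

No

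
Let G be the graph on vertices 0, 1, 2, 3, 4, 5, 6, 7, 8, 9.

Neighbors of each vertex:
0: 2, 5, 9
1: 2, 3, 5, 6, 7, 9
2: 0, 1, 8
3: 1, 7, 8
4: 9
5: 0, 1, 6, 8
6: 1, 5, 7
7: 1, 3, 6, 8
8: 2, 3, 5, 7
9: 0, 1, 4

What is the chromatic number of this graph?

1, 3, 7 form a triangle, so at least 3 colors are needed.
3 colors suffice: color red → {0, 1, 4, 8}; color blue → {2, 5, 7, 9}; color green → {3, 6}. Every edge joins two different colors.

3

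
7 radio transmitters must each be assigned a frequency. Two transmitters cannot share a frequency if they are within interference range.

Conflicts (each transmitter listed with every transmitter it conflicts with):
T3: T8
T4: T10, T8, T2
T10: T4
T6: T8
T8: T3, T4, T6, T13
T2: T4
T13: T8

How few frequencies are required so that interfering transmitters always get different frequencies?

2

T6 and T8 conflict, so at least 2 frequencies are needed.
A valid assignment using 2 frequencies: T3=2, T4=2, T10=1, T6=2, T8=1, T2=1, T13=2. Each listed conflict is separated.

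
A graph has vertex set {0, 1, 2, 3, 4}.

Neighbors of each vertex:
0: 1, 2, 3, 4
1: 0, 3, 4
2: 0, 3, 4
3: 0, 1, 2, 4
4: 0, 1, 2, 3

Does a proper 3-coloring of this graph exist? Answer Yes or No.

0, 1, 3, 4 are pairwise adjacent (a clique of size 4), so at least 4 colors are needed.
So 3 colors are not enough.

No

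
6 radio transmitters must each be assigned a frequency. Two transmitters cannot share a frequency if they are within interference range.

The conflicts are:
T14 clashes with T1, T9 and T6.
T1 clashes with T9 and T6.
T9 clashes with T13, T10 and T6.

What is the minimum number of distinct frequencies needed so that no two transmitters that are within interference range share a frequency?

4

T14, T1, T9, T6 pairwise conflict, so at least 4 frequencies are needed.
4 frequencies suffice: T14=3, T1=4, T9=1, T13=2, T10=2, T6=2. Each listed conflict is separated.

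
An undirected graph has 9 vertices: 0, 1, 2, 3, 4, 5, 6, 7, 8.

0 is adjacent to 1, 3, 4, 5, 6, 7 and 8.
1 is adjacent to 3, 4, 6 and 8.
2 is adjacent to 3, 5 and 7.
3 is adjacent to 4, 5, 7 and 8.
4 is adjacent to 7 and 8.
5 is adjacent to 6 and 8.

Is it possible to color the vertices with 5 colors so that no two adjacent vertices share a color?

The chromatic number is 5. 0, 1, 3, 4, 8 are mutually adjacent (a clique of size 5), so at least 5 colors are needed.
One proper 5-coloring: 0=b, 1=e, 2=b, 3=a, 4=d, 5=d, 6=a, 7=c, 8=c.
That is already a proper 5-coloring.

Yes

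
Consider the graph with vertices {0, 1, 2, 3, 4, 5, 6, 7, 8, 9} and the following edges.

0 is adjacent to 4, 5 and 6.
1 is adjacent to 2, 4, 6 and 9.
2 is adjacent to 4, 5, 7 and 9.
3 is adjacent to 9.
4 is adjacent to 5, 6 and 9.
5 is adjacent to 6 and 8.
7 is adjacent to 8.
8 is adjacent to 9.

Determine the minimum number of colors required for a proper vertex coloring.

4

0, 4, 5, 6 form a clique, so at least 4 colors are needed.
One proper 4-coloring: 0=yellow, 1=yellow, 2=green, 3=red, 4=red, 5=blue, 6=green, 7=blue, 8=red, 9=blue. Each edge has distinct colors on its endpoints.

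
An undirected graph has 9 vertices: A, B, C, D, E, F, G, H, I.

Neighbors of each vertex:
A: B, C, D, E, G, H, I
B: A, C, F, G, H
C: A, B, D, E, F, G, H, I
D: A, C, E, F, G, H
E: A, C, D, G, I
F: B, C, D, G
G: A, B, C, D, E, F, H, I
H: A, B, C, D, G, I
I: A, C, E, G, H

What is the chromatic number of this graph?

A, C, G, H, I are pairwise adjacent (a clique of size 5), so at least 5 colors are needed.
5 colors suffice: color 1 → {G}; color 2 → {C}; color 3 → {A, F}; color 4 → {E, H}; color 5 → {B, D, I}. Each edge has distinct colors on its endpoints.

5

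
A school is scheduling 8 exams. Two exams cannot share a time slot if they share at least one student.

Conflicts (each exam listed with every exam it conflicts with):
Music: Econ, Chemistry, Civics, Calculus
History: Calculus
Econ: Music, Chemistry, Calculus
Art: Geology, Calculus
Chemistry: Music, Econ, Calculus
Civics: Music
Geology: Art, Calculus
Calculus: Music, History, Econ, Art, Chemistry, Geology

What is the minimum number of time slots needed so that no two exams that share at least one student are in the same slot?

Music, Econ, Chemistry, Calculus pairwise conflict, so at least 4 time slots are needed.
A valid assignment using 4 time slots: Music=2, History=2, Econ=4, Art=3, Chemistry=3, Civics=1, Geology=2, Calculus=1. Each listed conflict is separated.

4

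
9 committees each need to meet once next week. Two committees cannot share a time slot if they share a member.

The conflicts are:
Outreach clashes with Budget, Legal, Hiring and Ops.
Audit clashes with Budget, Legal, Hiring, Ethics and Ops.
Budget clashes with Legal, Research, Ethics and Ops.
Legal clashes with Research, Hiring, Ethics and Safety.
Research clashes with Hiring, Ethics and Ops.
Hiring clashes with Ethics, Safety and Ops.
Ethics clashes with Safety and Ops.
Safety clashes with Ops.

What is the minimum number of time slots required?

4

Audit, Legal, Hiring, Ethics are mutually in conflict, so at least 4 time slots are needed.
Using 4 time slots: Outreach=3, Audit=4, Budget=2, Legal=1, Research=4, Hiring=2, Ethics=3, Safety=4, Ops=1. Each listed conflict is separated.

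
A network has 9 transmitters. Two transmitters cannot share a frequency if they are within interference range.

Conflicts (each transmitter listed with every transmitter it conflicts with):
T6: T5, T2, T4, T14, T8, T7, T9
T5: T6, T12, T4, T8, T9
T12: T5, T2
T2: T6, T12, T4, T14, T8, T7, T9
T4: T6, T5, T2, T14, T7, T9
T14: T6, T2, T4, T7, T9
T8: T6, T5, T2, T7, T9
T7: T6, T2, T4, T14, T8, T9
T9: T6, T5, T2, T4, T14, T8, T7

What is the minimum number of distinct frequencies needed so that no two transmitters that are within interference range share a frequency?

6

T6, T2, T4, T14, T7, T9 all conflict with each other, so at least 6 frequencies are needed.
A valid assignment using 6 frequencies: T6=1, T5=2, T12=1, T2=2, T4=4, T14=6, T8=4, T7=5, T9=3. Every pair that conflicts lands in different frequencies.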